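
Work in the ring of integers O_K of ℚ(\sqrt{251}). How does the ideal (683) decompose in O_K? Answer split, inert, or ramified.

d = 251 ≡ 3 (mod 4), so O_K = ℤ[√251] and disc(K) = 4d = 1004.
disc(K) = 1004 is not divisible by 683; 683 is unramified.
(251/683) = 251^341 mod 683 = 682, giving Legendre symbol -1.
(251/683) = -1, so 683 is inert.

inert — (683) stays prime in O_K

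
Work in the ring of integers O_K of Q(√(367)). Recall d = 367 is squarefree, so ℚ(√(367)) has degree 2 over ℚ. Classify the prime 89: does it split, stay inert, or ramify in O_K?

splits completely

367 mod 4 = 3, hence disc K = 4·367 = 1468 and O_K = ℤ[√367].
disc(K) = 1468 is not divisible by 89; 89 is unramified.
Compute (367/89) via Euler: 11^((89-1)/2) mod 89 = 1, so (367/89) = 1.
Legendre symbol 1 ⇒ 89 is split.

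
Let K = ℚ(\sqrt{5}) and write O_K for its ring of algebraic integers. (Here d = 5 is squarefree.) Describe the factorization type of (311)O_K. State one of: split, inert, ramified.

d = 5 ≡ 1 (mod 4), so O_K = ℤ[(1+√5)/2] and disc(K) = d = 5.
311 ∤ 5, so 311 is unramified.
Compute (5/311) via Euler: 5^((311-1)/2) mod 311 = 1, so (5/311) = 1.
Legendre symbol 1 ⇒ 311 is split.

split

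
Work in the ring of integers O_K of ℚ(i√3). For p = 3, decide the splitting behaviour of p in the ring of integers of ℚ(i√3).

Since -3 ≡ 1 mod 4, the ring of integers is ℤ[(1+√-3)/2] with discriminant -3.
3 divides disc(K) = -3, so 3 ramifies.

p ramifies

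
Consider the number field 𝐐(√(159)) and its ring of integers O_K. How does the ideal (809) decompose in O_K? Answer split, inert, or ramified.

Since 159 ≢ 1 mod 4, the ring of integers is ℤ[√159] with discriminant 4·159 = 636.
disc(K) = 636 is not divisible by 809; 809 is unramified.
Legendre symbol by Euler's criterion: (159/809) ≡ 159^404 ≡ 1 (mod 809), i.e. (159/809) = 1.
(159/809) = 1, so 809 splits.

split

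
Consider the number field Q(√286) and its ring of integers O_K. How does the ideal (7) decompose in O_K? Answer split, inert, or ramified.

286 mod 4 = 2, hence disc K = 4·286 = 1144 and O_K = ℤ[√286].
disc(K) = 1144 is not divisible by 7; 7 is unramified.
Compute (286/7) via Euler: 6^((7-1)/2) mod 7 = 6, so (286/7) = -1.
(286/7) = -1, so 7 is inert.

inert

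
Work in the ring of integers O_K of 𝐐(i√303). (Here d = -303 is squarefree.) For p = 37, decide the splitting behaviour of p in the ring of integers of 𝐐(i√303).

d = -303 ≡ 1 (mod 4), so O_K = ℤ[(1+√-303)/2] and disc(K) = d = -303.
Since gcd(37, -303) = 1 the prime 37 does not ramify.
Euler's criterion: (-303)^18 mod 37 = 1. Thus (-303|37) = 1.
Legendre symbol 1 ⇒ 37 is split.

split — (37) = 𝔭₁𝔭₂ with 𝔭₁ ≠ 𝔭₂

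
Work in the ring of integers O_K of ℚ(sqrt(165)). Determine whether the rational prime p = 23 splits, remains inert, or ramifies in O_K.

split — (23) = 𝔭₁𝔭₂ with 𝔭₁ ≠ 𝔭₂

Since 165 ≡ 1 mod 4, the ring of integers is ℤ[(1+√165)/2] with discriminant 165.
Since gcd(23, 165) = 1 the prime 23 does not ramify.
Euler's criterion: 165^11 mod 23 = 1. Thus (165|23) = 1.
Legendre symbol 1 ⇒ 23 is split.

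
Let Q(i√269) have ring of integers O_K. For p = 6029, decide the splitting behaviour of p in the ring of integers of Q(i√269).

remains prime (inert)

d = -269 ≡ 3 (mod 4), so O_K = ℤ[√-269] and disc(K) = 4d = -1076.
6029 ∤ -1076, so 6029 is unramified.
(-269/6029) = 5760^3014 mod 6029 = 6028, giving Legendre symbol -1.
d is a non-residue mod p, hence 6029 remains inert in O_K.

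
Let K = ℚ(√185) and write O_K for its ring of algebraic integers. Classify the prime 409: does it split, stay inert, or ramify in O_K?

Since 185 ≡ 1 mod 4, the ring of integers is ℤ[(1+√185)/2] with discriminant 185.
disc(K) = 185 is not divisible by 409; 409 is unramified.
Euler's criterion: 185^204 mod 409 = 408. Thus (185|409) = -1.
d is a non-residue mod p, hence 409 remains inert in O_K.

p is inert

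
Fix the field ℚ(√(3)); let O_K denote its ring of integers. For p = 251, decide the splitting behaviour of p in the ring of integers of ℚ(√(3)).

251 splits in O_K

d = 3 ≡ 3 (mod 4), so O_K = ℤ[√3] and disc(K) = 4d = 12.
disc(K) = 12 is not divisible by 251; 251 is unramified.
Compute (3/251) via Euler: 3^((251-1)/2) mod 251 = 1, so (3/251) = 1.
Legendre symbol 1 ⇒ 251 is split.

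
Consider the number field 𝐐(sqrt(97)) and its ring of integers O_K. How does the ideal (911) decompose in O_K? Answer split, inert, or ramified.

Since 97 ≡ 1 mod 4, the ring of integers is ℤ[(1+√97)/2] with discriminant 97.
911 ∤ 97, so 911 is unramified.
Compute (97/911) via Euler: 97^((911-1)/2) mod 911 = 910, so (97/911) = -1.
Legendre symbol -1 ⇒ 911 is inert.

p is inert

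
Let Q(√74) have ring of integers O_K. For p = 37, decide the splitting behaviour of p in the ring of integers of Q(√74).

ramified — (37) = 𝔭²

Since 74 ≢ 1 mod 4, the ring of integers is ℤ[√74] with discriminant 4·74 = 296.
Ramification test: 37 | 296. The prime 37 ramifies in K.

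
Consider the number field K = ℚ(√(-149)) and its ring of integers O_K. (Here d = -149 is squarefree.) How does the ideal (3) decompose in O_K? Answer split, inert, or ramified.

p splits

-149 mod 4 = 3, hence disc K = 4·(-149) = -596 and O_K = ℤ[√-149].
Since gcd(3, -596) = 1 the prime 3 does not ramify.
Euler's criterion: (-149)^1 mod 3 = 1. Thus (-149|3) = 1.
(-149/3) = 1, so 3 splits.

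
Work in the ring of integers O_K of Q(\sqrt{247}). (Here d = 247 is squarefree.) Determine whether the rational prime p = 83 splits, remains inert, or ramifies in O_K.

247 mod 4 = 3, hence disc K = 4·247 = 988 and O_K = ℤ[√247].
disc(K) = 988 is not divisible by 83; 83 is unramified.
Compute (247/83) via Euler: 81^((83-1)/2) mod 83 = 1, so (247/83) = 1.
Legendre symbol 1 ⇒ 83 is split.

split — (83) = 𝔭₁𝔭₂ with 𝔭₁ ≠ 𝔭₂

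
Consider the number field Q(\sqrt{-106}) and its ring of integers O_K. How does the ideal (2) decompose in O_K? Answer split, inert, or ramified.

p ramifies

-106 mod 4 = 2, hence disc K = 4·(-106) = -424 and O_K = ℤ[√-106].
disc(K) = -424 = 2·(-212), so p = 2 is ramified.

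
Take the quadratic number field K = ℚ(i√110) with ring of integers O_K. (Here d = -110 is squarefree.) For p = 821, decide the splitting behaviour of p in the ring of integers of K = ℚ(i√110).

splits completely

d = -110 ≡ 2 (mod 4), so O_K = ℤ[√-110] and disc(K) = 4d = -440.
Since gcd(821, -440) = 1 the prime 821 does not ramify.
Compute (-110/821) via Euler: 711^((821-1)/2) mod 821 = 1, so (-110/821) = 1.
(-110/821) = 1, so 821 splits.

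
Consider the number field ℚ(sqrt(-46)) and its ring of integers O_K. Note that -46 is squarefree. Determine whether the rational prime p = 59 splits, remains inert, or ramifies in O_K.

inert

Since -46 ≢ 1 mod 4, the ring of integers is ℤ[√-46] with discriminant 4·(-46) = -184.
Since gcd(59, -184) = 1 the prime 59 does not ramify.
Legendre symbol by Euler's criterion: (-46/59) ≡ (-46)^29 ≡ 58 (mod 59), i.e. (-46/59) = -1.
Legendre symbol -1 ⇒ 59 is inert.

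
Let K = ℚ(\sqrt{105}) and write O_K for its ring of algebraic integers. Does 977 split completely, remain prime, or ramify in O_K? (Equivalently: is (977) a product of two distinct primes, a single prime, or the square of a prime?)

105 mod 4 = 1, hence disc K = 105 and O_K = ℤ[(1+√105)/2].
Since gcd(977, 105) = 1 the prime 977 does not ramify.
Euler's criterion: 105^488 mod 977 = 1. Thus (105|977) = 1.
(105/977) = 1, so 977 splits.

977 splits in O_K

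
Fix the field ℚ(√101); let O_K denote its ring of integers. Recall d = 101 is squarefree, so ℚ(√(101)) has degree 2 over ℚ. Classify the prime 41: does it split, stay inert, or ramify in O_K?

101 mod 4 = 1, hence disc K = 101 and O_K = ℤ[(1+√101)/2].
disc(K) = 101 is not divisible by 41; 41 is unramified.
Legendre symbol by Euler's criterion: (101/41) ≡ 101^20 ≡ 40 (mod 41), i.e. (101/41) = -1.
(101/41) = -1, so 41 is inert.

inert — (41) stays prime in O_K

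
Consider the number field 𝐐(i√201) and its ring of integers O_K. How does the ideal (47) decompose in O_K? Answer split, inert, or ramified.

d = -201 ≡ 3 (mod 4), so O_K = ℤ[√-201] and disc(K) = 4d = -804.
Since gcd(47, -804) = 1 the prime 47 does not ramify.
Legendre symbol by Euler's criterion: (-201/47) ≡ (-201)^23 ≡ 1 (mod 47), i.e. (-201/47) = 1.
(-201/47) = 1, so 47 splits.

splits completely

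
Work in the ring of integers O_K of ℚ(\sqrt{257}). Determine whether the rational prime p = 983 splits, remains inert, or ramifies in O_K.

d = 257 ≡ 1 (mod 4), so O_K = ℤ[(1+√257)/2] and disc(K) = d = 257.
disc(K) = 257 is not divisible by 983; 983 is unramified.
Legendre symbol by Euler's criterion: (257/983) ≡ 257^491 ≡ 982 (mod 983), i.e. (257/983) = -1.
(257/983) = -1, so 983 is inert.

inert — (983) stays prime in O_K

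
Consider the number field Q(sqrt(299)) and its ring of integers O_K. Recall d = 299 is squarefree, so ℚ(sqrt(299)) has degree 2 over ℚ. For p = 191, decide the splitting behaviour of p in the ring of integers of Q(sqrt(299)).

299 mod 4 = 3, hence disc K = 4·299 = 1196 and O_K = ℤ[√299].
disc(K) = 1196 is not divisible by 191; 191 is unramified.
(299/191) = 108^95 mod 191 = 1, giving Legendre symbol 1.
(299/191) = 1, so 191 splits.

split — (191) = 𝔭₁𝔭₂ with 𝔭₁ ≠ 𝔭₂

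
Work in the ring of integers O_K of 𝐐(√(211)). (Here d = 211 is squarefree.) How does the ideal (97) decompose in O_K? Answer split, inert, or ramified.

p is inert

211 mod 4 = 3, hence disc K = 4·211 = 844 and O_K = ℤ[√211].
97 ∤ 844, so 97 is unramified.
(211/97) = 17^48 mod 97 = 96, giving Legendre symbol -1.
d is a non-residue mod p, hence 97 remains inert in O_K.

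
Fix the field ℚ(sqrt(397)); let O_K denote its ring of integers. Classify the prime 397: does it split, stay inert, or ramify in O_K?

ramifies in O_K

Since 397 ≡ 1 mod 4, the ring of integers is ℤ[(1+√397)/2] with discriminant 397.
397 divides disc(K) = 397, so 397 ramifies.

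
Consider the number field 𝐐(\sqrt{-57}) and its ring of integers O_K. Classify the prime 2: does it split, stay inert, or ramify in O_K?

-57 mod 4 = 3, hence disc K = 4·(-57) = -228 and O_K = ℤ[√-57].
disc(K) = -228 = 2·(-114), so p = 2 is ramified.

ramified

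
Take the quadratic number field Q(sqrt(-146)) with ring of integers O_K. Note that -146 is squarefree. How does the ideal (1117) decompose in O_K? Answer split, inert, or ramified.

1117 splits in O_K

-146 mod 4 = 2, hence disc K = 4·(-146) = -584 and O_K = ℤ[√-146].
disc(K) = -584 is not divisible by 1117; 1117 is unramified.
(-146/1117) = 971^558 mod 1117 = 1, giving Legendre symbol 1.
d is a quadratic residue mod p, hence 1117 splits in O_K.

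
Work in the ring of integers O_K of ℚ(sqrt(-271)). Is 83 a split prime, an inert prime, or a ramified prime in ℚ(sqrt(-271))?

-271 mod 4 = 1, hence disc K = -271 and O_K = ℤ[(1+√-271)/2].
83 ∤ -271, so 83 is unramified.
(-271/83) = 61^41 mod 83 = 1, giving Legendre symbol 1.
d is a quadratic residue mod p, hence 83 splits in O_K.

p splits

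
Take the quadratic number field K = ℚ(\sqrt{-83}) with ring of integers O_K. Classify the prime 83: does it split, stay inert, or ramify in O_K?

-83 mod 4 = 1, hence disc K = -83 and O_K = ℤ[(1+√-83)/2].
83 divides disc(K) = -83, so 83 ramifies.

p ramifies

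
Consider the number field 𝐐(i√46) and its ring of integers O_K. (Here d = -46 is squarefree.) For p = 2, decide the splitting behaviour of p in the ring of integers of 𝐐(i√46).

Since -46 ≢ 1 mod 4, the ring of integers is ℤ[√-46] with discriminant 4·(-46) = -184.
Ramification test: 2 | -184. The prime 2 ramifies in K.

2 is ramified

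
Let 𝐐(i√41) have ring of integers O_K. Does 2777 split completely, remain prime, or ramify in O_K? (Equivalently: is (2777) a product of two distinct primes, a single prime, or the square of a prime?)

inert

-41 mod 4 = 3, hence disc K = 4·(-41) = -164 and O_K = ℤ[√-41].
Since gcd(2777, -164) = 1 the prime 2777 does not ramify.
(-41/2777) = 2736^1388 mod 2777 = 2776, giving Legendre symbol -1.
d is a non-residue mod p, hence 2777 remains inert in O_K.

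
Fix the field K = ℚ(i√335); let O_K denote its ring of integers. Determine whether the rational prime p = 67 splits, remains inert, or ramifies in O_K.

-335 mod 4 = 1, hence disc K = -335 and O_K = ℤ[(1+√-335)/2].
Ramification test: 67 | -335. The prime 67 ramifies in K.

ramified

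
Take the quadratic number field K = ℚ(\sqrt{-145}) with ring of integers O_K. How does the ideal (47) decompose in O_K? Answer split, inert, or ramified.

d = -145 ≡ 3 (mod 4), so O_K = ℤ[√-145] and disc(K) = 4d = -580.
disc(K) = -580 is not divisible by 47; 47 is unramified.
Legendre symbol by Euler's criterion: (-145/47) ≡ (-145)^23 ≡ 46 (mod 47), i.e. (-145/47) = -1.
d is a non-residue mod p, hence 47 remains inert in O_K.

inert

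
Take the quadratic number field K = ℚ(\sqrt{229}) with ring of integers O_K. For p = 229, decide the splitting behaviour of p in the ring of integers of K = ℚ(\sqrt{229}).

p ramifies

Since 229 ≡ 1 mod 4, the ring of integers is ℤ[(1+√229)/2] with discriminant 229.
Ramification test: 229 | 229. The prime 229 ramifies in K.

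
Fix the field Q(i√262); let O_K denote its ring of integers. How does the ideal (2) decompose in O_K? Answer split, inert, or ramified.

ramifies in O_K

d = -262 ≡ 2 (mod 4), so O_K = ℤ[√-262] and disc(K) = 4d = -1048.
disc(K) = -1048 = 2·(-524), so p = 2 is ramified.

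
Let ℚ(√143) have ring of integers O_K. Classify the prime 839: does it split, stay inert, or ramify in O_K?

Since 143 ≢ 1 mod 4, the ring of integers is ℤ[√143] with discriminant 4·143 = 572.
Since gcd(839, 572) = 1 the prime 839 does not ramify.
(143/839) = 143^419 mod 839 = 1, giving Legendre symbol 1.
Legendre symbol 1 ⇒ 839 is split.

839 splits in O_K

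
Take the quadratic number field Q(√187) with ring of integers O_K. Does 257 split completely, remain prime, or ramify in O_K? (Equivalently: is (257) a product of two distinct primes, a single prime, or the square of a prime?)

p splits

Since 187 ≢ 1 mod 4, the ring of integers is ℤ[√187] with discriminant 4·187 = 748.
disc(K) = 748 is not divisible by 257; 257 is unramified.
Compute (187/257) via Euler: 187^((257-1)/2) mod 257 = 1, so (187/257) = 1.
d is a quadratic residue mod p, hence 257 splits in O_K.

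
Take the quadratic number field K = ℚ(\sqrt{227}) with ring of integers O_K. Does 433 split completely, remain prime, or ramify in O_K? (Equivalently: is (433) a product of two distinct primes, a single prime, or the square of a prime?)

227 mod 4 = 3, hence disc K = 4·227 = 908 and O_K = ℤ[√227].
disc(K) = 908 is not divisible by 433; 433 is unramified.
Compute (227/433) via Euler: 227^((433-1)/2) mod 433 = 432, so (227/433) = -1.
Legendre symbol -1 ⇒ 433 is inert.

p is inert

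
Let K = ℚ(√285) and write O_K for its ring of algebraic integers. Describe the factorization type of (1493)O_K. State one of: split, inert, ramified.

1493 splits in O_K

285 mod 4 = 1, hence disc K = 285 and O_K = ℤ[(1+√285)/2].
1493 ∤ 285, so 1493 is unramified.
(285/1493) = 285^746 mod 1493 = 1, giving Legendre symbol 1.
(285/1493) = 1, so 1493 splits.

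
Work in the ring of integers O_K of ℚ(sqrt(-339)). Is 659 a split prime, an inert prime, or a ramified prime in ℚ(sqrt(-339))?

Since -339 ≡ 1 mod 4, the ring of integers is ℤ[(1+√-339)/2] with discriminant -339.
disc(K) = -339 is not divisible by 659; 659 is unramified.
Legendre symbol by Euler's criterion: (-339/659) ≡ (-339)^329 ≡ 1 (mod 659), i.e. (-339/659) = 1.
(-339/659) = 1, so 659 splits.

splits completely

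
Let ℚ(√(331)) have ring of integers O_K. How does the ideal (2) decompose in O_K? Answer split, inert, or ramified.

2 is ramified

331 mod 4 = 3, hence disc K = 4·331 = 1324 and O_K = ℤ[√331].
disc(K) = 1324 = 2·662, so p = 2 is ramified.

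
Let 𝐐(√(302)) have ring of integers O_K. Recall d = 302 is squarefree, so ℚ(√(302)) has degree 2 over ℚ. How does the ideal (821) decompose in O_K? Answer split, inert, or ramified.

d = 302 ≡ 2 (mod 4), so O_K = ℤ[√302] and disc(K) = 4d = 1208.
Since gcd(821, 1208) = 1 the prime 821 does not ramify.
Compute (302/821) via Euler: 302^((821-1)/2) mod 821 = 1, so (302/821) = 1.
Legendre symbol 1 ⇒ 821 is split.

p splits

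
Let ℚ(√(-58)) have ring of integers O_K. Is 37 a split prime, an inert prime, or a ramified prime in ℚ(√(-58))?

p splits

d = -58 ≡ 2 (mod 4), so O_K = ℤ[√-58] and disc(K) = 4d = -232.
37 ∤ -232, so 37 is unramified.
Legendre symbol by Euler's criterion: (-58/37) ≡ (-58)^18 ≡ 1 (mod 37), i.e. (-58/37) = 1.
d is a quadratic residue mod p, hence 37 splits in O_K.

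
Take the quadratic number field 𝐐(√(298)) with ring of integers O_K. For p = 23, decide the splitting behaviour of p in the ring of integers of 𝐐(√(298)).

p is inert

Since 298 ≢ 1 mod 4, the ring of integers is ℤ[√298] with discriminant 4·298 = 1192.
disc(K) = 1192 is not divisible by 23; 23 is unramified.
Compute (298/23) via Euler: 22^((23-1)/2) mod 23 = 22, so (298/23) = -1.
(298/23) = -1, so 23 is inert.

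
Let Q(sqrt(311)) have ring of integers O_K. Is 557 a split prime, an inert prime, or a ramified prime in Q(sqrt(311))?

311 mod 4 = 3, hence disc K = 4·311 = 1244 and O_K = ℤ[√311].
557 ∤ 1244, so 557 is unramified.
(311/557) = 311^278 mod 557 = 556, giving Legendre symbol -1.
Legendre symbol -1 ⇒ 557 is inert.

remains prime (inert)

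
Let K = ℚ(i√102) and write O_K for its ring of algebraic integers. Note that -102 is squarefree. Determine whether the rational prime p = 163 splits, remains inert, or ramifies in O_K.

163 splits in O_K

Since -102 ≢ 1 mod 4, the ring of integers is ℤ[√-102] with discriminant 4·(-102) = -408.
163 ∤ -408, so 163 is unramified.
Euler's criterion: (-102)^81 mod 163 = 1. Thus (-102|163) = 1.
Legendre symbol 1 ⇒ 163 is split.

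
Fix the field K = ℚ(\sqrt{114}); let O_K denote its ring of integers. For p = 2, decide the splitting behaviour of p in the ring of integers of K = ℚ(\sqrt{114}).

2 is ramified

114 mod 4 = 2, hence disc K = 4·114 = 456 and O_K = ℤ[√114].
disc(K) = 456 = 2·228, so p = 2 is ramified.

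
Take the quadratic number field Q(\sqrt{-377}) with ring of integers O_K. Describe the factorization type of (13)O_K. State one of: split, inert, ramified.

-377 mod 4 = 3, hence disc K = 4·(-377) = -1508 and O_K = ℤ[√-377].
disc(K) = -1508 = 13·(-116), so p = 13 is ramified.

p ramifies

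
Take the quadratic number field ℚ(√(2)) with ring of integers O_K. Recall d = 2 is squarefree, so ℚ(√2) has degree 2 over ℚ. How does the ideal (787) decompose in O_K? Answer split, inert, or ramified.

2 mod 4 = 2, hence disc K = 4·2 = 8 and O_K = ℤ[√2].
787 ∤ 8, so 787 is unramified.
Euler's criterion: 2^393 mod 787 = 786. Thus (2|787) = -1.
(2/787) = -1, so 787 is inert.

inert — (787) stays prime in O_K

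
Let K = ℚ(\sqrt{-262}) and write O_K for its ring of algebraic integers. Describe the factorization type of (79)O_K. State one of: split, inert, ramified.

inert — (79) stays prime in O_K

Since -262 ≢ 1 mod 4, the ring of integers is ℤ[√-262] with discriminant 4·(-262) = -1048.
disc(K) = -1048 is not divisible by 79; 79 is unramified.
Legendre symbol by Euler's criterion: (-262/79) ≡ (-262)^39 ≡ 78 (mod 79), i.e. (-262/79) = -1.
(-262/79) = -1, so 79 is inert.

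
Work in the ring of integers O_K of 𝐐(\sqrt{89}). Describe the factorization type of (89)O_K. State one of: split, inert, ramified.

Since 89 ≡ 1 mod 4, the ring of integers is ℤ[(1+√89)/2] with discriminant 89.
89 divides disc(K) = 89, so 89 ramifies.

89 is ramified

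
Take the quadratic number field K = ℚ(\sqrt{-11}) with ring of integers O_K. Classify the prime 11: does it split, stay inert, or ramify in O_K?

11 is ramified

-11 mod 4 = 1, hence disc K = -11 and O_K = ℤ[(1+√-11)/2].
disc(K) = -11 = 11·(-1), so p = 11 is ramified.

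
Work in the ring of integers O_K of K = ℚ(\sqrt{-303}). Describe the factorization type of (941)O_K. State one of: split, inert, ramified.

split

-303 mod 4 = 1, hence disc K = -303 and O_K = ℤ[(1+√-303)/2].
disc(K) = -303 is not divisible by 941; 941 is unramified.
Euler's criterion: (-303)^470 mod 941 = 1. Thus (-303|941) = 1.
(-303/941) = 1, so 941 splits.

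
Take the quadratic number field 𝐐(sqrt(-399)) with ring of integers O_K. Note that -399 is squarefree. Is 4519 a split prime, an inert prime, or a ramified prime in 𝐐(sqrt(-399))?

p splits

-399 mod 4 = 1, hence disc K = -399 and O_K = ℤ[(1+√-399)/2].
Since gcd(4519, -399) = 1 the prime 4519 does not ramify.
Compute (-399/4519) via Euler: 4120^((4519-1)/2) mod 4519 = 1, so (-399/4519) = 1.
(-399/4519) = 1, so 4519 splits.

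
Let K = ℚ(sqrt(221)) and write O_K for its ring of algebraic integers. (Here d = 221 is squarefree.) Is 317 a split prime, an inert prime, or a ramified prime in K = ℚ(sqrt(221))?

split

221 mod 4 = 1, hence disc K = 221 and O_K = ℤ[(1+√221)/2].
Since gcd(317, 221) = 1 the prime 317 does not ramify.
Euler's criterion: 221^158 mod 317 = 1. Thus (221|317) = 1.
(221/317) = 1, so 317 splits.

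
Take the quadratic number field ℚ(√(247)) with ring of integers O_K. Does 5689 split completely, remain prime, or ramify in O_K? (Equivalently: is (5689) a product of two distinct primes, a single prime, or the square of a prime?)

Since 247 ≢ 1 mod 4, the ring of integers is ℤ[√247] with discriminant 4·247 = 988.
5689 ∤ 988, so 5689 is unramified.
Legendre symbol by Euler's criterion: (247/5689) ≡ 247^2844 ≡ 1 (mod 5689), i.e. (247/5689) = 1.
Legendre symbol 1 ⇒ 5689 is split.

split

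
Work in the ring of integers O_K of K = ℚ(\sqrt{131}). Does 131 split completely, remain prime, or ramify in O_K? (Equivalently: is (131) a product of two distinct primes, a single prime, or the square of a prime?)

ramified

d = 131 ≡ 3 (mod 4), so O_K = ℤ[√131] and disc(K) = 4d = 524.
Ramification test: 131 | 524. The prime 131 ramifies in K.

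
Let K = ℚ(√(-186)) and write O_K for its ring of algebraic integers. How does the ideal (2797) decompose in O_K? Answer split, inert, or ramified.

-186 mod 4 = 2, hence disc K = 4·(-186) = -744 and O_K = ℤ[√-186].
Since gcd(2797, -744) = 1 the prime 2797 does not ramify.
(-186/2797) = 2611^1398 mod 2797 = 2796, giving Legendre symbol -1.
d is a non-residue mod p, hence 2797 remains inert in O_K.

inert — (2797) stays prime in O_K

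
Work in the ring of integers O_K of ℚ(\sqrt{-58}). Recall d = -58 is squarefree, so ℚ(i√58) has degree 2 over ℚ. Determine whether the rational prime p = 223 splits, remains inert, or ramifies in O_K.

d = -58 ≡ 2 (mod 4), so O_K = ℤ[√-58] and disc(K) = 4d = -232.
disc(K) = -232 is not divisible by 223; 223 is unramified.
Compute (-58/223) via Euler: 165^((223-1)/2) mod 223 = 222, so (-58/223) = -1.
Legendre symbol -1 ⇒ 223 is inert.

223 remains inert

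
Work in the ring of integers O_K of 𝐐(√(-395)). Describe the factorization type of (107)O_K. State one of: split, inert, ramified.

p splits

Since -395 ≡ 1 mod 4, the ring of integers is ℤ[(1+√-395)/2] with discriminant -395.
107 ∤ -395, so 107 is unramified.
Legendre symbol by Euler's criterion: (-395/107) ≡ (-395)^53 ≡ 1 (mod 107), i.e. (-395/107) = 1.
Legendre symbol 1 ⇒ 107 is split.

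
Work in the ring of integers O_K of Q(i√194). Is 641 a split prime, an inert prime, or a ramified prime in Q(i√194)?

d = -194 ≡ 2 (mod 4), so O_K = ℤ[√-194] and disc(K) = 4d = -776.
Since gcd(641, -776) = 1 the prime 641 does not ramify.
Compute (-194/641) via Euler: 447^((641-1)/2) mod 641 = 640, so (-194/641) = -1.
(-194/641) = -1, so 641 is inert.

inert — (641) stays prime in O_K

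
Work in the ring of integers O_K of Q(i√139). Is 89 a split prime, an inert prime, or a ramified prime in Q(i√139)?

Since -139 ≡ 1 mod 4, the ring of integers is ℤ[(1+√-139)/2] with discriminant -139.
89 ∤ -139, so 89 is unramified.
(-139/89) = 39^44 mod 89 = 1, giving Legendre symbol 1.
d is a quadratic residue mod p, hence 89 splits in O_K.

split — (89) = 𝔭₁𝔭₂ with 𝔭₁ ≠ 𝔭₂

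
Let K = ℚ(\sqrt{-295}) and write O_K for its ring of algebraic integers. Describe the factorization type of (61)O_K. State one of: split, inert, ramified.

d = -295 ≡ 1 (mod 4), so O_K = ℤ[(1+√-295)/2] and disc(K) = d = -295.
Since gcd(61, -295) = 1 the prime 61 does not ramify.
Legendre symbol by Euler's criterion: (-295/61) ≡ (-295)^30 ≡ 60 (mod 61), i.e. (-295/61) = -1.
Legendre symbol -1 ⇒ 61 is inert.

inert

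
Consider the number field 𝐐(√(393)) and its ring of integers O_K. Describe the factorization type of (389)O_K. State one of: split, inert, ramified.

Since 393 ≡ 1 mod 4, the ring of integers is ℤ[(1+√393)/2] with discriminant 393.
disc(K) = 393 is not divisible by 389; 389 is unramified.
(393/389) = 4^194 mod 389 = 1, giving Legendre symbol 1.
d is a quadratic residue mod p, hence 389 splits in O_K.

p splits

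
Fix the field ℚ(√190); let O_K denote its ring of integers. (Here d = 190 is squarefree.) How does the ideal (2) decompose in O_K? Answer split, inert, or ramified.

ramified

190 mod 4 = 2, hence disc K = 4·190 = 760 and O_K = ℤ[√190].
disc(K) = 760 = 2·380, so p = 2 is ramified.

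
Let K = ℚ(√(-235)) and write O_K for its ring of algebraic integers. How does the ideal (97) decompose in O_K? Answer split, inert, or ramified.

-235 mod 4 = 1, hence disc K = -235 and O_K = ℤ[(1+√-235)/2].
97 ∤ -235, so 97 is unramified.
Legendre symbol by Euler's criterion: (-235/97) ≡ (-235)^48 ≡ 96 (mod 97), i.e. (-235/97) = -1.
(-235/97) = -1, so 97 is inert.

p is inert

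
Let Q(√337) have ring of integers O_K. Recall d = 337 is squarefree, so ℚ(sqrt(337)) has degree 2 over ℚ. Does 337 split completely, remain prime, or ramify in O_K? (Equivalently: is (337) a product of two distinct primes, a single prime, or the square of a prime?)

Since 337 ≡ 1 mod 4, the ring of integers is ℤ[(1+√337)/2] with discriminant 337.
337 divides disc(K) = 337, so 337 ramifies.

ramifies in O_K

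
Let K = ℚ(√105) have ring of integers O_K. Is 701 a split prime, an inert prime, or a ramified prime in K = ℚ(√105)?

remains prime (inert)

Since 105 ≡ 1 mod 4, the ring of integers is ℤ[(1+√105)/2] with discriminant 105.
701 ∤ 105, so 701 is unramified.
Compute (105/701) via Euler: 105^((701-1)/2) mod 701 = 700, so (105/701) = -1.
(105/701) = -1, so 701 is inert.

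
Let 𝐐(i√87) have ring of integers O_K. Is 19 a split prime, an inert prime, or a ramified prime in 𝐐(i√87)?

remains prime (inert)

d = -87 ≡ 1 (mod 4), so O_K = ℤ[(1+√-87)/2] and disc(K) = d = -87.
disc(K) = -87 is not divisible by 19; 19 is unramified.
(-87/19) = 8^9 mod 19 = 18, giving Legendre symbol -1.
d is a non-residue mod p, hence 19 remains inert in O_K.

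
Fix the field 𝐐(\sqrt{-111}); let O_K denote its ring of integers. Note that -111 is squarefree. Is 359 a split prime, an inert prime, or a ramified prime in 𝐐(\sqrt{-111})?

359 remains inert

Since -111 ≡ 1 mod 4, the ring of integers is ℤ[(1+√-111)/2] with discriminant -111.
disc(K) = -111 is not divisible by 359; 359 is unramified.
Compute (-111/359) via Euler: 248^((359-1)/2) mod 359 = 358, so (-111/359) = -1.
(-111/359) = -1, so 359 is inert.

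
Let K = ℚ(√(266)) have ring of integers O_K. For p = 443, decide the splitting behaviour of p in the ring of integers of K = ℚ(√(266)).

p is inert

Since 266 ≢ 1 mod 4, the ring of integers is ℤ[√266] with discriminant 4·266 = 1064.
disc(K) = 1064 is not divisible by 443; 443 is unramified.
Compute (266/443) via Euler: 266^((443-1)/2) mod 443 = 442, so (266/443) = -1.
Legendre symbol -1 ⇒ 443 is inert.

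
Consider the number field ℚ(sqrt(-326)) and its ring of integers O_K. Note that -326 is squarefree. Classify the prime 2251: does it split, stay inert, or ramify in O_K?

p is inert

d = -326 ≡ 2 (mod 4), so O_K = ℤ[√-326] and disc(K) = 4d = -1304.
2251 ∤ -1304, so 2251 is unramified.
Legendre symbol by Euler's criterion: (-326/2251) ≡ (-326)^1125 ≡ 2250 (mod 2251), i.e. (-326/2251) = -1.
d is a non-residue mod p, hence 2251 remains inert in O_K.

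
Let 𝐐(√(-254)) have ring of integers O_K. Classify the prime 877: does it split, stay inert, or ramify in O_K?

-254 mod 4 = 2, hence disc K = 4·(-254) = -1016 and O_K = ℤ[√-254].
Since gcd(877, -1016) = 1 the prime 877 does not ramify.
Compute (-254/877) via Euler: 623^((877-1)/2) mod 877 = 876, so (-254/877) = -1.
Legendre symbol -1 ⇒ 877 is inert.

inert — (877) stays prime in O_K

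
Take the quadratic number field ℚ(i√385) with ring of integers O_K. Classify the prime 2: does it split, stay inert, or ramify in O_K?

ramified — (2) = 𝔭²

Since -385 ≢ 1 mod 4, the ring of integers is ℤ[√-385] with discriminant 4·(-385) = -1540.
Ramification test: 2 | -1540. The prime 2 ramifies in K.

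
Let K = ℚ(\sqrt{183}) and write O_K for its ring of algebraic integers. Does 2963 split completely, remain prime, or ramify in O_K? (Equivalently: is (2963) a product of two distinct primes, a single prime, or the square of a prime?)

183 mod 4 = 3, hence disc K = 4·183 = 732 and O_K = ℤ[√183].
disc(K) = 732 is not divisible by 2963; 2963 is unramified.
Euler's criterion: 183^1481 mod 2963 = 2962. Thus (183|2963) = -1.
(183/2963) = -1, so 2963 is inert.

2963 remains inert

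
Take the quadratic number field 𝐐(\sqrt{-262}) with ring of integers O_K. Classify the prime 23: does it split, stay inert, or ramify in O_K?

inert

-262 mod 4 = 2, hence disc K = 4·(-262) = -1048 and O_K = ℤ[√-262].
23 ∤ -1048, so 23 is unramified.
Euler's criterion: (-262)^11 mod 23 = 22. Thus (-262|23) = -1.
d is a non-residue mod p, hence 23 remains inert in O_K.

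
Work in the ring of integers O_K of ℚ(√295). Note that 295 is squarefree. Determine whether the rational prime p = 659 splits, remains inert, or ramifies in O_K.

p splits

295 mod 4 = 3, hence disc K = 4·295 = 1180 and O_K = ℤ[√295].
659 ∤ 1180, so 659 is unramified.
(295/659) = 295^329 mod 659 = 1, giving Legendre symbol 1.
d is a quadratic residue mod p, hence 659 splits in O_K.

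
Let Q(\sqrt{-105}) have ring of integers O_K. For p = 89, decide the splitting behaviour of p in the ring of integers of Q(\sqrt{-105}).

89 splits in O_K

d = -105 ≡ 3 (mod 4), so O_K = ℤ[√-105] and disc(K) = 4d = -420.
89 ∤ -420, so 89 is unramified.
Compute (-105/89) via Euler: 73^((89-1)/2) mod 89 = 1, so (-105/89) = 1.
Legendre symbol 1 ⇒ 89 is split.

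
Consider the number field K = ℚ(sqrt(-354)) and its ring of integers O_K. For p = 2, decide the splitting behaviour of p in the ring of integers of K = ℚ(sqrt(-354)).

d = -354 ≡ 2 (mod 4), so O_K = ℤ[√-354] and disc(K) = 4d = -1416.
2 divides disc(K) = -1416, so 2 ramifies.

p ramifies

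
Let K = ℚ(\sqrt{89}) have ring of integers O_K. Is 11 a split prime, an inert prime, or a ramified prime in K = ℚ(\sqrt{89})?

split — (11) = 𝔭₁𝔭₂ with 𝔭₁ ≠ 𝔭₂

Since 89 ≡ 1 mod 4, the ring of integers is ℤ[(1+√89)/2] with discriminant 89.
disc(K) = 89 is not divisible by 11; 11 is unramified.
(89/11) = 1^5 mod 11 = 1, giving Legendre symbol 1.
(89/11) = 1, so 11 splits.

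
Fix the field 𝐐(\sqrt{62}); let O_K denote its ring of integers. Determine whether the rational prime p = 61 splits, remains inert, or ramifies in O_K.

Since 62 ≢ 1 mod 4, the ring of integers is ℤ[√62] with discriminant 4·62 = 248.
Since gcd(61, 248) = 1 the prime 61 does not ramify.
Legendre symbol by Euler's criterion: (62/61) ≡ 62^30 ≡ 1 (mod 61), i.e. (62/61) = 1.
Legendre symbol 1 ⇒ 61 is split.

split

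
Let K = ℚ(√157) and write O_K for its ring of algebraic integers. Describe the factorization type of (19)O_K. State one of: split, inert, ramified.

split — (19) = 𝔭₁𝔭₂ with 𝔭₁ ≠ 𝔭₂

d = 157 ≡ 1 (mod 4), so O_K = ℤ[(1+√157)/2] and disc(K) = d = 157.
disc(K) = 157 is not divisible by 19; 19 is unramified.
Euler's criterion: 157^9 mod 19 = 1. Thus (157|19) = 1.
Legendre symbol 1 ⇒ 19 is split.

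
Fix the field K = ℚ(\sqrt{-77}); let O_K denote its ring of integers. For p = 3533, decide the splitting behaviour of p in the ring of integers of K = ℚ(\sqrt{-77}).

splits completely

d = -77 ≡ 3 (mod 4), so O_K = ℤ[√-77] and disc(K) = 4d = -308.
3533 ∤ -308, so 3533 is unramified.
Legendre symbol by Euler's criterion: (-77/3533) ≡ (-77)^1766 ≡ 1 (mod 3533), i.e. (-77/3533) = 1.
(-77/3533) = 1, so 3533 splits.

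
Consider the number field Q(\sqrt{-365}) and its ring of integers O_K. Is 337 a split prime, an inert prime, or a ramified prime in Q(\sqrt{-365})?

split — (337) = 𝔭₁𝔭₂ with 𝔭₁ ≠ 𝔭₂

d = -365 ≡ 3 (mod 4), so O_K = ℤ[√-365] and disc(K) = 4d = -1460.
disc(K) = -1460 is not divisible by 337; 337 is unramified.
Compute (-365/337) via Euler: 309^((337-1)/2) mod 337 = 1, so (-365/337) = 1.
d is a quadratic residue mod p, hence 337 splits in O_K.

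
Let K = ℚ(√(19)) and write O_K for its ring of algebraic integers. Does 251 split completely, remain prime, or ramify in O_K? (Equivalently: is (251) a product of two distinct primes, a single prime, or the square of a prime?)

p is inert

d = 19 ≡ 3 (mod 4), so O_K = ℤ[√19] and disc(K) = 4d = 76.
251 ∤ 76, so 251 is unramified.
Compute (19/251) via Euler: 19^((251-1)/2) mod 251 = 250, so (19/251) = -1.
(19/251) = -1, so 251 is inert.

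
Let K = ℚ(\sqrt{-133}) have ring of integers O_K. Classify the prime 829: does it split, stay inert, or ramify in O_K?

d = -133 ≡ 3 (mod 4), so O_K = ℤ[√-133] and disc(K) = 4d = -532.
disc(K) = -532 is not divisible by 829; 829 is unramified.
Legendre symbol by Euler's criterion: (-133/829) ≡ (-133)^414 ≡ 1 (mod 829), i.e. (-133/829) = 1.
(-133/829) = 1, so 829 splits.

split — (829) = 𝔭₁𝔭₂ with 𝔭₁ ≠ 𝔭₂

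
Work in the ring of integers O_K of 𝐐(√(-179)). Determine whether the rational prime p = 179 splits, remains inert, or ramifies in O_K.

ramified

Since -179 ≡ 1 mod 4, the ring of integers is ℤ[(1+√-179)/2] with discriminant -179.
179 divides disc(K) = -179, so 179 ramifies.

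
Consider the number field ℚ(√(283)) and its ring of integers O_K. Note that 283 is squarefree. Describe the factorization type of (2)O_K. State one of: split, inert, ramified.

283 mod 4 = 3, hence disc K = 4·283 = 1132 and O_K = ℤ[√283].
2 divides disc(K) = 1132, so 2 ramifies.

ramifies in O_K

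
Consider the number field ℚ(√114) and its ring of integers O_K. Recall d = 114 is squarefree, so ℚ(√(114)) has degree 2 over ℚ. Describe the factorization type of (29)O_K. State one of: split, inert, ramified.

remains prime (inert)

114 mod 4 = 2, hence disc K = 4·114 = 456 and O_K = ℤ[√114].
disc(K) = 456 is not divisible by 29; 29 is unramified.
Euler's criterion: 114^14 mod 29 = 28. Thus (114|29) = -1.
Legendre symbol -1 ⇒ 29 is inert.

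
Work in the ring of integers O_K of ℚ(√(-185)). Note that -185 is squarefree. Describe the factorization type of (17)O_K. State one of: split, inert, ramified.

-185 mod 4 = 3, hence disc K = 4·(-185) = -740 and O_K = ℤ[√-185].
disc(K) = -740 is not divisible by 17; 17 is unramified.
(-185/17) = 2^8 mod 17 = 1, giving Legendre symbol 1.
(-185/17) = 1, so 17 splits.

split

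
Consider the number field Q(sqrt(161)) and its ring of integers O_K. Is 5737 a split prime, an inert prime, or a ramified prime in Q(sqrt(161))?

remains prime (inert)

161 mod 4 = 1, hence disc K = 161 and O_K = ℤ[(1+√161)/2].
Since gcd(5737, 161) = 1 the prime 5737 does not ramify.
Compute (161/5737) via Euler: 161^((5737-1)/2) mod 5737 = 5736, so (161/5737) = -1.
Legendre symbol -1 ⇒ 5737 is inert.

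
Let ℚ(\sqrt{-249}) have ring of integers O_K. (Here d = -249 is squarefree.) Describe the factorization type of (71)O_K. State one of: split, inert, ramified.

remains prime (inert)

Since -249 ≢ 1 mod 4, the ring of integers is ℤ[√-249] with discriminant 4·(-249) = -996.
Since gcd(71, -996) = 1 the prime 71 does not ramify.
(-249/71) = 35^35 mod 71 = 70, giving Legendre symbol -1.
d is a non-residue mod p, hence 71 remains inert in O_K.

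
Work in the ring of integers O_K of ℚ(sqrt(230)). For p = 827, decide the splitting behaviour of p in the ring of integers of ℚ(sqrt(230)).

p splits

230 mod 4 = 2, hence disc K = 4·230 = 920 and O_K = ℤ[√230].
disc(K) = 920 is not divisible by 827; 827 is unramified.
Legendre symbol by Euler's criterion: (230/827) ≡ 230^413 ≡ 1 (mod 827), i.e. (230/827) = 1.
d is a quadratic residue mod p, hence 827 splits in O_K.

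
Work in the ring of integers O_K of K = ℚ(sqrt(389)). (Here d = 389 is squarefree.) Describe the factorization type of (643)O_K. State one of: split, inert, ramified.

Since 389 ≡ 1 mod 4, the ring of integers is ℤ[(1+√389)/2] with discriminant 389.
643 ∤ 389, so 643 is unramified.
(389/643) = 389^321 mod 643 = 642, giving Legendre symbol -1.
Legendre symbol -1 ⇒ 643 is inert.

remains prime (inert)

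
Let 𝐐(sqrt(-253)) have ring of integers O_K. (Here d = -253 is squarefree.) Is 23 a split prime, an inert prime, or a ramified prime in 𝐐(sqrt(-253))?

23 is ramified

Since -253 ≢ 1 mod 4, the ring of integers is ℤ[√-253] with discriminant 4·(-253) = -1012.
Ramification test: 23 | -1012. The prime 23 ramifies in K.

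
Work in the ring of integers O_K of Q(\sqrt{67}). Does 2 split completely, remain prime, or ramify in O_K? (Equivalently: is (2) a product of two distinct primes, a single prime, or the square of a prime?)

Since 67 ≢ 1 mod 4, the ring of integers is ℤ[√67] with discriminant 4·67 = 268.
disc(K) = 268 = 2·134, so p = 2 is ramified.

ramified — (2) = 𝔭²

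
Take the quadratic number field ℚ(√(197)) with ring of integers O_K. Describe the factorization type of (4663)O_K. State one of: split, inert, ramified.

4663 splits in O_K

197 mod 4 = 1, hence disc K = 197 and O_K = ℤ[(1+√197)/2].
disc(K) = 197 is not divisible by 4663; 4663 is unramified.
Legendre symbol by Euler's criterion: (197/4663) ≡ 197^2331 ≡ 1 (mod 4663), i.e. (197/4663) = 1.
(197/4663) = 1, so 4663 splits.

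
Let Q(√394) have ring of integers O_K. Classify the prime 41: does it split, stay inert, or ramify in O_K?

Since 394 ≢ 1 mod 4, the ring of integers is ℤ[√394] with discriminant 4·394 = 1576.
41 ∤ 1576, so 41 is unramified.
Legendre symbol by Euler's criterion: (394/41) ≡ 394^20 ≡ 1 (mod 41), i.e. (394/41) = 1.
(394/41) = 1, so 41 splits.

p splits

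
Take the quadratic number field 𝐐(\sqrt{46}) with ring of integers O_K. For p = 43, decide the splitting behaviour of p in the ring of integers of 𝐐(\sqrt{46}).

inert — (43) stays prime in O_K

46 mod 4 = 2, hence disc K = 4·46 = 184 and O_K = ℤ[√46].
43 ∤ 184, so 43 is unramified.
Legendre symbol by Euler's criterion: (46/43) ≡ 46^21 ≡ 42 (mod 43), i.e. (46/43) = -1.
Legendre symbol -1 ⇒ 43 is inert.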